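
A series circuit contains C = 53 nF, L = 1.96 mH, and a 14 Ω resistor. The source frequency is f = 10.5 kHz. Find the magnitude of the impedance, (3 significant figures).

157 Ω

ω = 2πf = 65970 rad/s
X_L = ωL = 129 Ω
X_C = 1/(ωC) = 286 Ω
Net reactance X = X_L − X_C = -157 Ω
Z = 14.0 − j157 Ω
|Z| = √(14.0² + 157²) = 157 Ω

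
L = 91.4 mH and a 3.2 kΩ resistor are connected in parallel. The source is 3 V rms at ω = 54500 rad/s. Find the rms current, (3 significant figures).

X_L = ωL = 4980 Ω
Parallel: admittances add. Y = 1/R + 1/(jωL)
Y = (0.000313 − j0.000201) S
|Y| = 0.000371 S → |Z| = 1/|Y| = 2690 Ω, ∠Z = −∠Y = 32.7°
I = V/|Z| = 3/2690 = 1.11 mA

1.11 mA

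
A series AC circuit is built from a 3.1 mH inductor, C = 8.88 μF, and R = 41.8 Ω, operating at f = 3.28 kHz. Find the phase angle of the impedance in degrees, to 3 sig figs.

54.4°

ω = 2πf = 20610 rad/s
X_L = ωL = 63.9 Ω
X_C = 1/(ωC) = 5.46 Ω
Net reactance X = X_L − X_C = 58.4 Ω
Z = 41.8 + j58.4 Ω
|Z| = √(41.8² + 58.4²) = 71.8 Ω
∠Z = arctan(58.4/41.8) = 54.4°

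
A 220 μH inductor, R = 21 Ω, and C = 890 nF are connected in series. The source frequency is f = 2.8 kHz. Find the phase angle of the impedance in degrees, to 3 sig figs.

-70.7°

ω = 2πf = 17590 rad/s
X_L = ωL = 3.87 Ω
X_C = 1/(ωC) = 63.9 Ω
Net reactance X = X_L − X_C = -60.0 Ω
Z = 21.0 − j60.0 Ω
|Z| = √(21.0² + 60.0²) = 63.6 Ω
∠Z = arctan(-60.0/21.0) = -70.7°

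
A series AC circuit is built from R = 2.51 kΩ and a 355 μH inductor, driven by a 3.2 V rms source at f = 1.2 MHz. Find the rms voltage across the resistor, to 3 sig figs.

2.19 V

ω = 2πf = 7.54e+06 rad/s
X_L = ωL = 2680 Ω
Z = 2510 + j2680 Ω
|Z| = √(2510² + 2680²) = 3670 Ω
I = V/|Z| = 872 μA
V_R = I·|Z_R| = 0.000872 × 2510 = 2.19 V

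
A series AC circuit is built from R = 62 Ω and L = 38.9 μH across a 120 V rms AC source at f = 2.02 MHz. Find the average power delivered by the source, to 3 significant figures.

ω = 2πf = 1.269e+07 rad/s
X_L = ωL = 494 Ω
Z = 62.0 + j494 Ω
|Z| = √(62.0² + 494²) = 498 Ω
∠Z = arctan(494/62.0) = 82.8°
I = V/|Z| = 241 mA
P = VI cos φ = 120 × 0.241 × cos(82.8°) = 3.61 W

3.61 W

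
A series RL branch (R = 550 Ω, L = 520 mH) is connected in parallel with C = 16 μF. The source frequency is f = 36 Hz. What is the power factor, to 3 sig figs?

0.472

ω = 2πf = 226.2 rad/s
X_L = ωL = 118 Ω
X_C = 1/(ωC) = 276 Ω
Branch 1 (R+jX_L): Z₁ = 550 + j118 Ω, |Z₁| = 562 Ω
Branch 2 (−jX_C): Z₂ = −j276 Ω
Parallel: Z = Z₁Z₂/(Z₁+Z₂), |Z| = 271 Ω, ∠Z = -61.8°
cos φ = cos(-61.8°) = 0.472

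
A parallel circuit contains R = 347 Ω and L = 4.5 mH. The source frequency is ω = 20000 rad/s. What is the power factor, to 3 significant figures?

0.251

X_L = ωL = 90.0 Ω
Parallel: admittances add. Y = 1/R + 1/(jωL)
Y = (0.00288 − j0.0111) S
|Y| = 0.0115 S → |Z| = 1/|Y| = 87.1 Ω, ∠Z = −∠Y = 75.5°
cos φ = cos(75.5°) = 0.251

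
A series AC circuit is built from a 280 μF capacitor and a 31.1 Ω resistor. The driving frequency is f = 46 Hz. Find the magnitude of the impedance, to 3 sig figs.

33.5 Ω

ω = 2πf = 289.0 rad/s
X_C = 1/(ωC) = 12.4 Ω
Z = 31.1 − j12.4 Ω
|Z| = √(31.1² + 12.4²) = 33.5 Ω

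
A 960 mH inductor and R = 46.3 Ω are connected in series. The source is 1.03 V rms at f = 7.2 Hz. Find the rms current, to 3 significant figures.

16.2 mA

ω = 2πf = 45.24 rad/s
X_L = ωL = 43.4 Ω
Z = 46.3 + j43.4 Ω
|Z| = √(46.3² + 43.4²) = 63.5 Ω
I = V/|Z| = 1.03/63.5 = 16.2 mA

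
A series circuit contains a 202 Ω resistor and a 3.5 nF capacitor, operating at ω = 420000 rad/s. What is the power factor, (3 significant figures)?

X_C = 1/(ωC) = 680 Ω
Z = 202 − j680 Ω
|Z| = √(202² + 680²) = 710 Ω
∠Z = arctan(-680/202) = -73.5°
cos φ = cos(-73.5°) = 0.285

0.285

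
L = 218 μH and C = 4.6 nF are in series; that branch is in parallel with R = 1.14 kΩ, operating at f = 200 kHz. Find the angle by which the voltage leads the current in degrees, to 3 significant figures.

ω = 2πf = 1.257e+06 rad/s
X_L = ωL = 274 Ω
X_C = 1/(ωC) = 173 Ω
Branch 1: Z₁ = R = 1140 Ω
Branch 2 (series LC): Z₂ = j(X_L − X_C) = j101 Ω
Parallel: Z = Z₁Z₂/(Z₁+Z₂), |Z| = 101 Ω, ∠Z = 84.9°

84.9°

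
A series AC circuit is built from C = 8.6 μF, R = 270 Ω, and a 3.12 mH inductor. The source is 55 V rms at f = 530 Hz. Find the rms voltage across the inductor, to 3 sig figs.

2.11 V

ω = 2πf = 3330 rad/s
X_L = ωL = 10.4 Ω
X_C = 1/(ωC) = 34.9 Ω
Net reactance X = X_L − X_C = -24.5 Ω
Z = 270 − j24.5 Ω
|Z| = √(270² + 24.5²) = 271 Ω
I = V/|Z| = 203 mA
V_L = I·|Z_L| = 0.203 × 10.4 = 2.11 V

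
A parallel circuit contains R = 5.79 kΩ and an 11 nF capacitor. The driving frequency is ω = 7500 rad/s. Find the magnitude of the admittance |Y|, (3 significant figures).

191 μS

X_C = 1/(ωC) = 12100 Ω
Parallel: admittances add. Y = 1/R + jωC
Y = (0.000173 + j8.25e-05) S
|Y| = 0.000191 S → |Z| = 1/|Y| = 5220 Ω, ∠Z = −∠Y = -25.5°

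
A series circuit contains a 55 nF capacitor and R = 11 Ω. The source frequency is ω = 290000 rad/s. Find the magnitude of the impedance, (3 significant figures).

63.7 Ω

X_C = 1/(ωC) = 62.7 Ω
Z = 11.0 − j62.7 Ω
|Z| = √(11.0² + 62.7²) = 63.7 Ω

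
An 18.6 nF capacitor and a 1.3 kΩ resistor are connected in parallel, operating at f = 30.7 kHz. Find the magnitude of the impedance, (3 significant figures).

ω = 2πf = 192900 rad/s
X_C = 1/(ωC) = 279 Ω
Parallel: admittances add. Y = 1/R + jωC
Y = (0.000769 + j0.00359) S
|Y| = 0.00367 S → |Z| = 1/|Y| = 273 Ω, ∠Z = −∠Y = -77.9°

273 Ω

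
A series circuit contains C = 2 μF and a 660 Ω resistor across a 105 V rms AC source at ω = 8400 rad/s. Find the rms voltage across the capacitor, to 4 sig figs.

9.431 V

X_C = 1/(ωC) = 59.52 Ω
Z = 660.0 − j59.52 Ω
|Z| = √(660.0² + 59.52²) = 662.7 Ω
I = V/|Z| = 158.4 mA
V_C = I·|Z_C| = 0.1584 × 59.52 = 9.431 V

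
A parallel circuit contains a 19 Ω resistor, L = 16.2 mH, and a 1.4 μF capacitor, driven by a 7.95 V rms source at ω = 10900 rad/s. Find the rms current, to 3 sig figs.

X_L = ωL = 177 Ω
X_C = 1/(ωC) = 65.5 Ω
Parallel: admittances add. Y = 1/R + 1/(jωL) + jωC
Y = (0.0526 + j0.00960) S
|Y| = 0.0535 S → |Z| = 1/|Y| = 18.7 Ω, ∠Z = −∠Y = -10.3°
I = V/|Z| = 7.95/18.7 = 425 mA

425 mA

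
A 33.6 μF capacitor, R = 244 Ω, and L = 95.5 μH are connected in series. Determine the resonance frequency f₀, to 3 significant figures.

ω₀ = 1/√(LC) = 1/√(9.55e-05 × 3.36e-05) = 17650 rad/s
f₀ = ω₀/(2π) = 2.81 kHz

2.81 kHz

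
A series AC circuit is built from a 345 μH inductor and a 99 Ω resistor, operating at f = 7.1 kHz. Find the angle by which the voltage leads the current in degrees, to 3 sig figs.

8.84°

ω = 2πf = 44610 rad/s
X_L = ωL = 15.4 Ω
Z = 99.0 + j15.4 Ω
|Z| = √(99.0² + 15.4²) = 100 Ω
∠Z = arctan(15.4/99.0) = 8.84°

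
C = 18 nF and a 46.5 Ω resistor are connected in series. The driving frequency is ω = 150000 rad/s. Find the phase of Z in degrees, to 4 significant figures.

-82.84°

X_C = 1/(ωC) = 370.4 Ω
Z = 46.50 − j370.4 Ω
|Z| = √(46.50² + 370.4²) = 373.3 Ω
∠Z = arctan(-370.4/46.50) = -82.84°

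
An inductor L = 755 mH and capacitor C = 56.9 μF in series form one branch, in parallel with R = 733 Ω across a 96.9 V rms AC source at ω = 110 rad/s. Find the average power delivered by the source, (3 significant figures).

12.8 W

X_L = ωL = 83.0 Ω
X_C = 1/(ωC) = 160 Ω
Branch 1: Z₁ = R = 733 Ω
Branch 2 (series LC): Z₂ = j(X_L − X_C) = −j76.7 Ω
Parallel: Z = Z₁Z₂/(Z₁+Z₂), |Z| = 76.3 Ω, ∠Z = -84.0°
I = V/|Z| = 1.27 A
P = VI cos φ = 96.9 × 1.27 × cos(-84.0°) = 12.8 W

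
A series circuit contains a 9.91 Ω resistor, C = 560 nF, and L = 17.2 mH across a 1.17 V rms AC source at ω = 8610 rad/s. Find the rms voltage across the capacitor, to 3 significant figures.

X_L = ωL = 148 Ω
X_C = 1/(ωC) = 207 Ω
Net reactance X = X_L − X_C = -59.3 Ω
Z = 9.91 − j59.3 Ω
|Z| = √(9.91² + 59.3²) = 60.1 Ω
I = V/|Z| = 19.5 mA
V_C = I·|Z_C| = 0.0195 × 207 = 4.04 V

4.04 V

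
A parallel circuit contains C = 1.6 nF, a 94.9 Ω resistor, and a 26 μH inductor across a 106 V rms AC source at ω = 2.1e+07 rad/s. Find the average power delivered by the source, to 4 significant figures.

118.4 W

X_L = ωL = 546.0 Ω
X_C = 1/(ωC) = 29.76 Ω
Parallel: admittances add. Y = 1/R + 1/(jωL) + jωC
Y = (0.01054 + j0.03177) S
|Y| = 0.03347 S → |Z| = 1/|Y| = 29.88 Ω, ∠Z = −∠Y = -71.65°
I = V/|Z| = 3.548 A
P = VI cos φ = 106 × 3.548 × cos(-71.65°) = 118.4 W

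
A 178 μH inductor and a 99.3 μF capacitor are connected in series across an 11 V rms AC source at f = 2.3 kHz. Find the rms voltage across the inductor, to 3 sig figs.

ω = 2πf = 14450 rad/s
X_L = ωL = 2.57 Ω
X_C = 1/(ωC) = 0.697 Ω
Net reactance X = X_L − X_C = 1.88 Ω
Z = j1.88 Ω
|Z| = √(0² + 1.88²) = 1.88 Ω
I = V/|Z| = 5.87 A
V_L = I·|Z_L| = 5.87 × 2.57 = 15.1 V

15.1 V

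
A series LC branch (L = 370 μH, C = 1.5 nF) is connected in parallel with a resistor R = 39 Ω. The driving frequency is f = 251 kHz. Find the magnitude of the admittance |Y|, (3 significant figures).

26.4 mS

ω = 2πf = 1.577e+06 rad/s
X_L = ωL = 584 Ω
X_C = 1/(ωC) = 423 Ω
Branch 1: Z₁ = R = 39.0 Ω
Branch 2 (series LC): Z₂ = j(X_L − X_C) = j161 Ω
Parallel: Z = Z₁Z₂/(Z₁+Z₂), |Z| = 37.9 Ω, ∠Z = 13.6°
|Y| = 1/|Z| = 26.4 mS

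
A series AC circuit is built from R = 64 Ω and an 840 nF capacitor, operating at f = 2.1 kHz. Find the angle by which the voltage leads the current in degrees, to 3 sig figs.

-54.7°

ω = 2πf = 13190 rad/s
X_C = 1/(ωC) = 90.2 Ω
Z = 64.0 − j90.2 Ω
|Z| = √(64.0² + 90.2²) = 111 Ω
∠Z = arctan(-90.2/64.0) = -54.7°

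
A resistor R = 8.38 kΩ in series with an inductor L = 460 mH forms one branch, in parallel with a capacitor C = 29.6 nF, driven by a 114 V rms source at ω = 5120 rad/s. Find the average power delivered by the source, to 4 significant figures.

1.437 W

X_L = ωL = 2355 Ω
X_C = 1/(ωC) = 6598 Ω
Branch 1 (R+jX_L): Z₁ = 8380 + j2355 Ω, |Z₁| = 8705 Ω
Branch 2 (−jX_C): Z₂ = −j6598 Ω
Parallel: Z = Z₁Z₂/(Z₁+Z₂), |Z| = 6115 Ω, ∠Z = -47.45°
I = V/|Z| = 18.64 mA
P = VI cos φ = 114 × 0.01864 × cos(-47.45°) = 1.437 W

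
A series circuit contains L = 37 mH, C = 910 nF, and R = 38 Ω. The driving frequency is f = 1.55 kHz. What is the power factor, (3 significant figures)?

0.152

ω = 2πf = 9739 rad/s
X_L = ωL = 360 Ω
X_C = 1/(ωC) = 113 Ω
Net reactance X = X_L − X_C = 248 Ω
Z = 38.0 + j248 Ω
|Z| = √(38.0² + 248²) = 250 Ω
∠Z = arctan(248/38.0) = 81.3°
cos φ = cos(81.3°) = 0.152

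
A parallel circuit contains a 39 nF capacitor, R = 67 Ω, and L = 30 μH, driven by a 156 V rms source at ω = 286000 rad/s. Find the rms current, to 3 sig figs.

16.6 A

X_L = ωL = 8.58 Ω
X_C = 1/(ωC) = 89.7 Ω
Parallel: admittances add. Y = 1/R + 1/(jωL) + jωC
Y = (0.0149 − j0.105) S
|Y| = 0.106 S → |Z| = 1/|Y| = 9.39 Ω, ∠Z = −∠Y = 81.9°
I = V/|Z| = 156/9.39 = 16.6 A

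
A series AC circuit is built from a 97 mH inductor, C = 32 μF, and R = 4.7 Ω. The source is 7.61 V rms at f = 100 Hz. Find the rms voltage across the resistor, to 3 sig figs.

ω = 2πf = 628.3 rad/s
X_L = ωL = 60.9 Ω
X_C = 1/(ωC) = 49.7 Ω
Net reactance X = X_L − X_C = 11.2 Ω
Z = 4.70 + j11.2 Ω
|Z| = √(4.70² + 11.2²) = 12.2 Ω
I = V/|Z| = 626 mA
V_R = I·|Z_R| = 0.626 × 4.70 = 2.94 V

2.94 V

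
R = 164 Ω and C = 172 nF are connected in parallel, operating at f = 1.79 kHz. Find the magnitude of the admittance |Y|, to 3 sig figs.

ω = 2πf = 11250 rad/s
X_C = 1/(ωC) = 517 Ω
Parallel: admittances add. Y = 1/R + jωC
Y = (0.00610 + j0.00193) S
|Y| = 0.00640 S → |Z| = 1/|Y| = 156 Ω, ∠Z = −∠Y = -17.6°

6.40 mS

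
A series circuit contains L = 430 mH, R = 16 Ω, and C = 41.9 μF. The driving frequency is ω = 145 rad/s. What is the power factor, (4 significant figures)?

X_L = ωL = 62.35 Ω
X_C = 1/(ωC) = 164.6 Ω
Net reactance X = X_L − X_C = -102.2 Ω
Z = 16.00 − j102.2 Ω
|Z| = √(16.00² + 102.2²) = 103.5 Ω
∠Z = arctan(-102.2/16.00) = -81.11°
cos φ = cos(-81.11°) = 0.1546

0.1546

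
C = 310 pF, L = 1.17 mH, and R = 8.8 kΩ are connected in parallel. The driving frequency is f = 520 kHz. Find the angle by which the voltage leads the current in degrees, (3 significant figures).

ω = 2πf = 3.267e+06 rad/s
X_L = ωL = 3820 Ω
X_C = 1/(ωC) = 987 Ω
Parallel: admittances add. Y = 1/R + 1/(jωL) + jωC
Y = (0.000114 + j0.000751) S
|Y| = 0.000760 S → |Z| = 1/|Y| = 1320 Ω, ∠Z = −∠Y = -81.4°

-81.4°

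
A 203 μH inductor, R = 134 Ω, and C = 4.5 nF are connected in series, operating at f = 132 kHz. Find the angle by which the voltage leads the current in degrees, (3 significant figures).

-36.6°

ω = 2πf = 829400 rad/s
X_L = ωL = 168 Ω
X_C = 1/(ωC) = 268 Ω
Net reactance X = X_L − X_C = -99.6 Ω
Z = 134 − j99.6 Ω
|Z| = √(134² + 99.6²) = 167 Ω
∠Z = arctan(-99.6/134) = -36.6°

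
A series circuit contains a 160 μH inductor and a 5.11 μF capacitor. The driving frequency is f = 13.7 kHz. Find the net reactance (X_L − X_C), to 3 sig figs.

11.5 Ω

ω = 2πf = 86080 rad/s
X_L = ωL = 13.8 Ω
X_C = 1/(ωC) = 2.27 Ω
X = 13.8 − 2.27 = 11.5 Ω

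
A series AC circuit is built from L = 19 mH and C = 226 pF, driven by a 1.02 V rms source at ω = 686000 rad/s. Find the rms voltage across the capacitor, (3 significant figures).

X_L = ωL = 13000 Ω
X_C = 1/(ωC) = 6450 Ω
Net reactance X = X_L − X_C = 6580 Ω
Z = j6580 Ω
|Z| = √(0² + 6580²) = 6580 Ω
I = V/|Z| = 155 μA
V_C = I·|Z_C| = 0.000155 × 6450 = 0.999 V

0.999 V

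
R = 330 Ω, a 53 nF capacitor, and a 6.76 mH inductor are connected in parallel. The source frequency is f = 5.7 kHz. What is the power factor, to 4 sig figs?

0.8051

ω = 2πf = 35810 rad/s
X_L = ωL = 242.1 Ω
X_C = 1/(ωC) = 526.8 Ω
Parallel: admittances add. Y = 1/R + 1/(jωL) + jωC
Y = (0.003030 − j0.002232) S
|Y| = 0.003764 S → |Z| = 1/|Y| = 265.7 Ω, ∠Z = −∠Y = 36.38°
cos φ = cos(36.38°) = 0.8051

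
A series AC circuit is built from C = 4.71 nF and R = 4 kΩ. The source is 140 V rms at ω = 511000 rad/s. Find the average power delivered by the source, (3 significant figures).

4.85 W

X_C = 1/(ωC) = 415 Ω
Z = 4000 − j415 Ω
|Z| = √(4000² + 415²) = 4020 Ω
∠Z = arctan(-415/4000) = -5.93°
I = V/|Z| = 34.8 mA
P = VI cos φ = 140 × 0.0348 × cos(-5.93°) = 4.85 W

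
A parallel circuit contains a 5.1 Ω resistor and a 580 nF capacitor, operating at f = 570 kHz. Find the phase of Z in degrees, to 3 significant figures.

ω = 2πf = 3.581e+06 rad/s
X_C = 1/(ωC) = 0.481 Ω
Parallel: admittances add. Y = 1/R + jωC
Y = (0.196 + j2.08) S
|Y| = 2.09 S → |Z| = 1/|Y| = 0.479 Ω, ∠Z = −∠Y = -84.6°

-84.6°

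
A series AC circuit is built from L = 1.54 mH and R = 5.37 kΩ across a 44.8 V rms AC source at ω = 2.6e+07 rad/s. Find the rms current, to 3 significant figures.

X_L = ωL = 40000 Ω
Z = 5370 + j40000 Ω
|Z| = √(5370² + 40000²) = 40400 Ω
I = V/|Z| = 44.8/40400 = 1.11 mA

1.11 mA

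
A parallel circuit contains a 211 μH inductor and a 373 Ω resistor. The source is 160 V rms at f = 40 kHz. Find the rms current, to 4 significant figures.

ω = 2πf = 251300 rad/s
X_L = ωL = 53.03 Ω
Parallel: admittances add. Y = 1/R + 1/(jωL)
Y = (0.002681 − j0.01886) S
|Y| = 0.01905 S → |Z| = 1/|Y| = 52.50 Ω, ∠Z = −∠Y = 81.91°
I = V/|Z| = 160/52.50 = 3.047 A

3.047 A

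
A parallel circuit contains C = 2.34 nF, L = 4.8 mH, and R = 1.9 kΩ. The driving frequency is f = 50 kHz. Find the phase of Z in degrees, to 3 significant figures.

-7.79°

ω = 2πf = 314200 rad/s
X_L = ωL = 1510 Ω
X_C = 1/(ωC) = 1360 Ω
Parallel: admittances add. Y = 1/R + 1/(jωL) + jωC
Y = (0.000526 + j7.2e-05) S
|Y| = 0.000531 S → |Z| = 1/|Y| = 1880 Ω, ∠Z = −∠Y = -7.79°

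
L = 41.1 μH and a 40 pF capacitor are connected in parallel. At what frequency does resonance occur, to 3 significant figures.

ω₀ = 1/√(LC) = 1/√(4.11e-05 × 4e-11) = 2.466e+07 rad/s
f₀ = ω₀/(2π) = 3.93 MHz

3.93 MHz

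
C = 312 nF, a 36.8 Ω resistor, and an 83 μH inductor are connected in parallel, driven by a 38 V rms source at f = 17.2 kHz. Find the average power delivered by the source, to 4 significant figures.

39.24 W

ω = 2πf = 108100 rad/s
X_L = ωL = 8.970 Ω
X_C = 1/(ωC) = 29.66 Ω
Parallel: admittances add. Y = 1/R + 1/(jωL) + jωC
Y = (0.02717 − j0.07777) S
|Y| = 0.08238 S → |Z| = 1/|Y| = 12.14 Ω, ∠Z = −∠Y = 70.74°
I = V/|Z| = 3.130 A
P = VI cos φ = 38 × 3.130 × cos(70.74°) = 39.24 W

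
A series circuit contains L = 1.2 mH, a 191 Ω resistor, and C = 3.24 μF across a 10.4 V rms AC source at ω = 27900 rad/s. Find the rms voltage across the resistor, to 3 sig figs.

10.3 V

X_L = ωL = 33.5 Ω
X_C = 1/(ωC) = 11.1 Ω
Net reactance X = X_L − X_C = 22.4 Ω
Z = 191 + j22.4 Ω
|Z| = √(191² + 22.4²) = 192 Ω
I = V/|Z| = 54.1 mA
V_R = I·|Z_R| = 0.0541 × 191 = 10.3 V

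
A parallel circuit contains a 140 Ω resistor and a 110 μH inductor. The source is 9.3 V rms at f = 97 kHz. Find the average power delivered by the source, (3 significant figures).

ω = 2πf = 609500 rad/s
X_L = ωL = 67.0 Ω
Parallel: admittances add. Y = 1/R + 1/(jωL)
Y = (0.00714 − j0.0149) S
|Y| = 0.0165 S → |Z| = 1/|Y| = 60.5 Ω, ∠Z = −∠Y = 64.4°
I = V/|Z| = 154 mA
P = VI cos φ = 9.3 × 0.154 × cos(64.4°) = 618 mW

618 mW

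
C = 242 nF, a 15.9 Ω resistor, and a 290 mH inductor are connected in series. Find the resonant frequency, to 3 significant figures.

601 Hz

ω₀ = 1/√(LC) = 1/√(0.29 × 2.42e-07) = 3775 rad/s
f₀ = ω₀/(2π) = 601 Hz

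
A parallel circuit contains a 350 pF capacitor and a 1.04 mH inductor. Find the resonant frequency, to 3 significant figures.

264 kHz

ω₀ = 1/√(LC) = 1/√(0.00104 × 3.5e-10) = 1.657e+06 rad/s
f₀ = ω₀/(2π) = 264 kHz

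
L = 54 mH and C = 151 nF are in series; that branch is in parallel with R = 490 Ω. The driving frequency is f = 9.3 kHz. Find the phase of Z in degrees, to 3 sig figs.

9.15°

ω = 2πf = 58430 rad/s
X_L = ωL = 3160 Ω
X_C = 1/(ωC) = 113 Ω
Branch 1: Z₁ = R = 490 Ω
Branch 2 (series LC): Z₂ = j(X_L − X_C) = j3040 Ω
Parallel: Z = Z₁Z₂/(Z₁+Z₂), |Z| = 484 Ω, ∠Z = 9.15°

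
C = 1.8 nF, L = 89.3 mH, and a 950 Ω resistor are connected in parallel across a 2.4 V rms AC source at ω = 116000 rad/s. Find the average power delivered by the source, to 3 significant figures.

6.06 mW

X_L = ωL = 10400 Ω
X_C = 1/(ωC) = 4790 Ω
Parallel: admittances add. Y = 1/R + 1/(jωL) + jωC
Y = (0.00105 + j0.000112) S
|Y| = 0.00106 S → |Z| = 1/|Y| = 945 Ω, ∠Z = −∠Y = -6.09°
I = V/|Z| = 2.54 mA
P = VI cos φ = 2.4 × 0.00254 × cos(-6.09°) = 6.06 mW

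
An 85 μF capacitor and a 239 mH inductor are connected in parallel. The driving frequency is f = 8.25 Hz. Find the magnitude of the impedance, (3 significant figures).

13.1 Ω

ω = 2πf = 51.84 rad/s
X_L = ωL = 12.4 Ω
X_C = 1/(ωC) = 227 Ω
Parallel: admittances add. Y = 1/(jωL) + jωC
Y = (0 − j0.0763) S
|Y| = 0.0763 S → |Z| = 1/|Y| = 13.1 Ω, ∠Z = −∠Y = 90.0°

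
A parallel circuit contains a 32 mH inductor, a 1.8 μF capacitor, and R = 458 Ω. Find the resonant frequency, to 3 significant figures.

663 Hz

ω₀ = 1/√(LC) = 1/√(0.032 × 1.8e-06) = 4167 rad/s
f₀ = ω₀/(2π) = 663 Hz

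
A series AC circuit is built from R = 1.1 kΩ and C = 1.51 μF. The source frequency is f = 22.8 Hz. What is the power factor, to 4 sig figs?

ω = 2πf = 143.3 rad/s
X_C = 1/(ωC) = 4623 Ω
Z = 1100 − j4623 Ω
|Z| = √(1100² + 4623²) = 4752 Ω
∠Z = arctan(-4623/1100) = -76.62°
cos φ = cos(-76.62°) = 0.2315

0.2315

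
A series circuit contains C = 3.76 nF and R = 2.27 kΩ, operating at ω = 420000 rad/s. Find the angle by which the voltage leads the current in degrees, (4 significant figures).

-15.59°

X_C = 1/(ωC) = 633.2 Ω
Z = 2270 − j633.2 Ω
|Z| = √(2270² + 633.2²) = 2357 Ω
∠Z = arctan(-633.2/2270) = -15.59°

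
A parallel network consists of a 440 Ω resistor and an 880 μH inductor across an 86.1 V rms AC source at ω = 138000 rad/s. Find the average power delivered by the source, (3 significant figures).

X_L = ωL = 121 Ω
Parallel: admittances add. Y = 1/R + 1/(jωL)
Y = (0.00227 − j0.00823) S
|Y| = 0.00854 S → |Z| = 1/|Y| = 117 Ω, ∠Z = −∠Y = 74.6°
I = V/|Z| = 736 mA
P = VI cos φ = 86.1 × 0.736 × cos(74.6°) = 16.8 W

16.8 W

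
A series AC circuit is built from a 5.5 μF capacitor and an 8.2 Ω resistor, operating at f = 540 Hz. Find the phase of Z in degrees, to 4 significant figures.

-81.30°

ω = 2πf = 3393 rad/s
X_C = 1/(ωC) = 53.59 Ω
Z = 8.200 − j53.59 Ω
|Z| = √(8.200² + 53.59²) = 54.21 Ω
∠Z = arctan(-53.59/8.200) = -81.30°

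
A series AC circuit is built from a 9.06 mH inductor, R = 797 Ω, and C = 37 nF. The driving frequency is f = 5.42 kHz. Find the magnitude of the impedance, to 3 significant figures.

ω = 2πf = 34050 rad/s
X_L = ωL = 309 Ω
X_C = 1/(ωC) = 794 Ω
Net reactance X = X_L − X_C = -485 Ω
Z = 797 − j485 Ω
|Z| = √(797² + 485²) = 933 Ω

933 Ω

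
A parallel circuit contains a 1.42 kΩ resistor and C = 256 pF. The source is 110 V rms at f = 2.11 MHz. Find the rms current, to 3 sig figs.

ω = 2πf = 1.326e+07 rad/s
X_C = 1/(ωC) = 295 Ω
Parallel: admittances add. Y = 1/R + jωC
Y = (0.000704 + j0.00339) S
|Y| = 0.00347 S → |Z| = 1/|Y| = 288 Ω, ∠Z = −∠Y = -78.3°
I = V/|Z| = 110/288 = 381 mA

381 mA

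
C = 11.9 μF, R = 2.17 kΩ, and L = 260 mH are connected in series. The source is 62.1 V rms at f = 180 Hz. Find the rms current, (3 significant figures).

ω = 2πf = 1131 rad/s
X_L = ωL = 294 Ω
X_C = 1/(ωC) = 74.3 Ω
Net reactance X = X_L − X_C = 220 Ω
Z = 2170 + j220 Ω
|Z| = √(2170² + 220²) = 2180 Ω
I = V/|Z| = 62.1/2180 = 28.5 mA

28.5 mA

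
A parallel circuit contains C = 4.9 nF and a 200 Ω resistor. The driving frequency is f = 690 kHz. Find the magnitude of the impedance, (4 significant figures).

ω = 2πf = 4.335e+06 rad/s
X_C = 1/(ωC) = 47.07 Ω
Parallel: admittances add. Y = 1/R + jωC
Y = (0.005000 + j0.02124) S
|Y| = 0.02182 S → |Z| = 1/|Y| = 45.82 Ω, ∠Z = −∠Y = -76.76°

45.82 Ω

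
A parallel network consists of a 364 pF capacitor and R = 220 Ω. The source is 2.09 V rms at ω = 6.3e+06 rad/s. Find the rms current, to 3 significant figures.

10.6 mA

X_C = 1/(ωC) = 436 Ω
Parallel: admittances add. Y = 1/R + jωC
Y = (0.00455 + j0.00229) S
|Y| = 0.00509 S → |Z| = 1/|Y| = 196 Ω, ∠Z = −∠Y = -26.8°
I = V/|Z| = 2.09/196 = 10.6 mA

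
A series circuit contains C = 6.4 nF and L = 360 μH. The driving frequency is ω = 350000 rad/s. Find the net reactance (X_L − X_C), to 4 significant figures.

-320.4 Ω

X_L = ωL = 126.0 Ω
X_C = 1/(ωC) = 446.4 Ω
X = 126.0 − 446.4 = -320.4 Ω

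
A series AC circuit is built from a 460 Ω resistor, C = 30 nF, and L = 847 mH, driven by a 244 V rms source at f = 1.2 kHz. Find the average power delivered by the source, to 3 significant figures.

6.72 W

ω = 2πf = 7540 rad/s
X_L = ωL = 6390 Ω
X_C = 1/(ωC) = 4420 Ω
Net reactance X = X_L − X_C = 1970 Ω
Z = 460 + j1970 Ω
|Z| = √(460² + 1970²) = 2020 Ω
∠Z = arctan(1970/460) = 76.8°
I = V/|Z| = 121 mA
P = VI cos φ = 244 × 0.121 × cos(76.8°) = 6.72 W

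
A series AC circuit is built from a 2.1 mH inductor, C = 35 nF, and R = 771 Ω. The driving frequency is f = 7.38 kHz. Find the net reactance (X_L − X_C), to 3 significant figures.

ω = 2πf = 46370 rad/s
X_L = ωL = 97.4 Ω
X_C = 1/(ωC) = 616 Ω
X = 97.4 − 616 = -519 Ω

-519 Ω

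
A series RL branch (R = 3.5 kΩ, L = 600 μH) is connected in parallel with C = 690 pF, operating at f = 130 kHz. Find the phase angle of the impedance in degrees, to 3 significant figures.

-61.9°

ω = 2πf = 816800 rad/s
X_L = ωL = 490 Ω
X_C = 1/(ωC) = 1770 Ω
Branch 1 (R+jX_L): Z₁ = 3500 + j490 Ω, |Z₁| = 3530 Ω
Branch 2 (−jX_C): Z₂ = −j1770 Ω
Parallel: Z = Z₁Z₂/(Z₁+Z₂), |Z| = 1680 Ω, ∠Z = -61.9°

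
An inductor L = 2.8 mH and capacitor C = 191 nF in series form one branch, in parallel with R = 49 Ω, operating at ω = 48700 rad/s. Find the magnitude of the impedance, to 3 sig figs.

24.9 Ω

X_L = ωL = 136 Ω
X_C = 1/(ωC) = 108 Ω
Branch 1: Z₁ = R = 49.0 Ω
Branch 2 (series LC): Z₂ = j(X_L − X_C) = j28.9 Ω
Parallel: Z = Z₁Z₂/(Z₁+Z₂), |Z| = 24.9 Ω, ∠Z = 59.5°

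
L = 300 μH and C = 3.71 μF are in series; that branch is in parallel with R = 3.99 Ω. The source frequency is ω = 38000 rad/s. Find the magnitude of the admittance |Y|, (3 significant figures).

342 mS

X_L = ωL = 11.4 Ω
X_C = 1/(ωC) = 7.09 Ω
Branch 1: Z₁ = R = 3.99 Ω
Branch 2 (series LC): Z₂ = j(X_L − X_C) = j4.31 Ω
Parallel: Z = Z₁Z₂/(Z₁+Z₂), |Z| = 2.93 Ω, ∠Z = 42.8°
|Y| = 1/|Z| = 342 mS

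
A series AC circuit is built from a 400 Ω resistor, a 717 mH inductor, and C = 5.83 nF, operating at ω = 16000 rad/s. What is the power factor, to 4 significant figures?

X_L = ωL = 11470 Ω
X_C = 1/(ωC) = 10720 Ω
Net reactance X = X_L − X_C = 751.6 Ω
Z = 400.0 + j751.6 Ω
|Z| = √(400.0² + 751.6²) = 851.4 Ω
∠Z = arctan(751.6/400.0) = 61.98°
cos φ = cos(61.98°) = 0.4698

0.4698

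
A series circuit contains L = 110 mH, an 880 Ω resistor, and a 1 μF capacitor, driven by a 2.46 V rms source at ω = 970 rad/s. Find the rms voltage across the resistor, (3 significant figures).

1.70 V

X_L = ωL = 107 Ω
X_C = 1/(ωC) = 1030 Ω
Net reactance X = X_L − X_C = -924 Ω
Z = 880 − j924 Ω
|Z| = √(880² + 924²) = 1280 Ω
I = V/|Z| = 1.93 mA
V_R = I·|Z_R| = 0.00193 × 880 = 1.70 V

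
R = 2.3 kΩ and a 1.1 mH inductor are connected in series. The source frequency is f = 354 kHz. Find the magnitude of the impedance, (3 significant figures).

ω = 2πf = 2.224e+06 rad/s
X_L = ωL = 2450 Ω
Z = 2300 + j2450 Ω
|Z| = √(2300² + 2450²) = 3360 Ω

3360 Ω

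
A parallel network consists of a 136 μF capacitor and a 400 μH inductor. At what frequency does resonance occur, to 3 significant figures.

ω₀ = 1/√(LC) = 1/√(0.0004 × 0.000136) = 4287 rad/s
f₀ = ω₀/(2π) = 682 Hz

682 Hz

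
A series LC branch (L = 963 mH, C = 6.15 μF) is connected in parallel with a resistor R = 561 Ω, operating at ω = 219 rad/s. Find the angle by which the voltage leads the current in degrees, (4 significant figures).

X_L = ωL = 210.9 Ω
X_C = 1/(ωC) = 742.5 Ω
Branch 1: Z₁ = R = 561.0 Ω
Branch 2 (series LC): Z₂ = j(X_L − X_C) = −j531.6 Ω
Parallel: Z = Z₁Z₂/(Z₁+Z₂), |Z| = 385.9 Ω, ∠Z = -46.54°

-46.54°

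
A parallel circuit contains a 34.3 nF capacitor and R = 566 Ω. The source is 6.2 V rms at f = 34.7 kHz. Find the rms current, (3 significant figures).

47.6 mA

ω = 2πf = 218000 rad/s
X_C = 1/(ωC) = 134 Ω
Parallel: admittances add. Y = 1/R + jωC
Y = (0.00177 + j0.00748) S
|Y| = 0.00768 S → |Z| = 1/|Y| = 130 Ω, ∠Z = −∠Y = -76.7°
I = V/|Z| = 6.2/130 = 47.6 mA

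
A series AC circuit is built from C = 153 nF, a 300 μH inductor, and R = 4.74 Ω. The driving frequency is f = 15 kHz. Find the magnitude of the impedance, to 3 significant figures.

ω = 2πf = 94250 rad/s
X_L = ωL = 28.3 Ω
X_C = 1/(ωC) = 69.3 Ω
Net reactance X = X_L − X_C = -41.1 Ω
Z = 4.74 − j41.1 Ω
|Z| = √(4.74² + 41.1²) = 41.3 Ω

41.3 Ω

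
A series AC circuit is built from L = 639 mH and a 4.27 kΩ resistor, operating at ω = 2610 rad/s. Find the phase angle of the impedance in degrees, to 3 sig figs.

21.3°

X_L = ωL = 1670 Ω
Z = 4270 + j1670 Ω
|Z| = √(4270² + 1670²) = 4580 Ω
∠Z = arctan(1670/4270) = 21.3°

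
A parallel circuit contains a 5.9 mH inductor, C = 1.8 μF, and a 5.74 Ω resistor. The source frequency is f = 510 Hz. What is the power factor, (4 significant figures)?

ω = 2πf = 3204 rad/s
X_L = ωL = 18.91 Ω
X_C = 1/(ωC) = 173.4 Ω
Parallel: admittances add. Y = 1/R + 1/(jωL) + jωC
Y = (0.1742 − j0.04713) S
|Y| = 0.1805 S → |Z| = 1/|Y| = 5.541 Ω, ∠Z = −∠Y = 15.14°
cos φ = cos(15.14°) = 0.9653

0.9653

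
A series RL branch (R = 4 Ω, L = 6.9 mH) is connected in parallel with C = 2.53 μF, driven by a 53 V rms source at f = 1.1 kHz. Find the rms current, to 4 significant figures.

199.6 mA

ω = 2πf = 6912 rad/s
X_L = ωL = 47.69 Ω
X_C = 1/(ωC) = 57.19 Ω
Branch 1 (R+jX_L): Z₁ = 4.000 + j47.69 Ω, |Z₁| = 47.86 Ω
Branch 2 (−jX_C): Z₂ = −j57.19 Ω
Parallel: Z = Z₁Z₂/(Z₁+Z₂), |Z| = 265.5 Ω, ∠Z = 62.37°
I = V/|Z| = 53/265.5 = 199.6 mA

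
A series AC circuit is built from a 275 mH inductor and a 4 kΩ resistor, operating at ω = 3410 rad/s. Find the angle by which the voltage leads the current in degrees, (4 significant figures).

13.19°

X_L = ωL = 937.8 Ω
Z = 4000 + j937.8 Ω
|Z| = √(4000² + 937.8²) = 4108 Ω
∠Z = arctan(937.8/4000) = 13.19°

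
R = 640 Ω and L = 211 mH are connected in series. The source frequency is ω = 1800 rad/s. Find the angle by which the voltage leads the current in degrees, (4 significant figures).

X_L = ωL = 379.8 Ω
Z = 640.0 + j379.8 Ω
|Z| = √(640.0² + 379.8²) = 744.2 Ω
∠Z = arctan(379.8/640.0) = 30.69°

30.69°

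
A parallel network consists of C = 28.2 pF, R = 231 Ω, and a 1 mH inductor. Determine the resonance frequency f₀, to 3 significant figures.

948 kHz

ω₀ = 1/√(LC) = 1/√(0.001 × 2.82e-11) = 5.955e+06 rad/s
f₀ = ω₀/(2π) = 948 kHz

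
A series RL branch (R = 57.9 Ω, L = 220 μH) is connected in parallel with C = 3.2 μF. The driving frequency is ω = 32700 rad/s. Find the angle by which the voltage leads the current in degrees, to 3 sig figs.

-80.6°

X_L = ωL = 7.19 Ω
X_C = 1/(ωC) = 9.56 Ω
Branch 1 (R+jX_L): Z₁ = 57.9 + j7.19 Ω, |Z₁| = 58.3 Ω
Branch 2 (−jX_C): Z₂ = −j9.56 Ω
Parallel: Z = Z₁Z₂/(Z₁+Z₂), |Z| = 9.62 Ω, ∠Z = -80.6°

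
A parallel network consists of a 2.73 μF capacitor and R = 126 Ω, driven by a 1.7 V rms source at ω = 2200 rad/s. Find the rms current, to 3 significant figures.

X_C = 1/(ωC) = 167 Ω
Parallel: admittances add. Y = 1/R + jωC
Y = (0.00794 + j0.00601) S
|Y| = 0.00995 S → |Z| = 1/|Y| = 100 Ω, ∠Z = −∠Y = -37.1°
I = V/|Z| = 1.7/100 = 16.9 mA

16.9 mA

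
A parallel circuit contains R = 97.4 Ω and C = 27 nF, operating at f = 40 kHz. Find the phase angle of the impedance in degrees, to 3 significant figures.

ω = 2πf = 251300 rad/s
X_C = 1/(ωC) = 147 Ω
Parallel: admittances add. Y = 1/R + jωC
Y = (0.0103 + j0.00679) S
|Y| = 0.0123 S → |Z| = 1/|Y| = 81.3 Ω, ∠Z = −∠Y = -33.5°

-33.5°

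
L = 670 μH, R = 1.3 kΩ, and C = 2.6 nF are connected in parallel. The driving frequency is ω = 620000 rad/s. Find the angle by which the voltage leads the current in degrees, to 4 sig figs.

X_L = ωL = 415.4 Ω
X_C = 1/(ωC) = 620.3 Ω
Parallel: admittances add. Y = 1/R + 1/(jωL) + jωC
Y = (0.0007692 − j0.0007953) S
|Y| = 0.001106 S → |Z| = 1/|Y| = 903.8 Ω, ∠Z = −∠Y = 45.96°

45.96°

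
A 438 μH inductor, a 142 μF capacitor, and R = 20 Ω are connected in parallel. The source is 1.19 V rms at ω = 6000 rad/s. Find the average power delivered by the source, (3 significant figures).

X_L = ωL = 2.63 Ω
X_C = 1/(ωC) = 1.17 Ω
Parallel: admittances add. Y = 1/R + 1/(jωL) + jωC
Y = (0.0500 + j0.471) S
|Y| = 0.474 S → |Z| = 1/|Y| = 2.11 Ω, ∠Z = −∠Y = -83.9°
I = V/|Z| = 564 mA
P = VI cos φ = 1.19 × 0.564 × cos(-83.9°) = 70.8 mW

70.8 mW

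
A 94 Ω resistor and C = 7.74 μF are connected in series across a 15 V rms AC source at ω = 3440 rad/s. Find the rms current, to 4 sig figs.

X_C = 1/(ωC) = 37.56 Ω
Z = 94.00 − j37.56 Ω
|Z| = √(94.00² + 37.56²) = 101.2 Ω
I = V/|Z| = 15/101.2 = 148.2 mA

148.2 mA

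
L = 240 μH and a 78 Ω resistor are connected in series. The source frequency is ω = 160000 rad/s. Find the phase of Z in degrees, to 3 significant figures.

26.2°

X_L = ωL = 38.4 Ω
Z = 78.0 + j38.4 Ω
|Z| = √(78.0² + 38.4²) = 86.9 Ω
∠Z = arctan(38.4/78.0) = 26.2°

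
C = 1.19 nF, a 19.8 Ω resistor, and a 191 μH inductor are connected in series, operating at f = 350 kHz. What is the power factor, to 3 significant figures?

ω = 2πf = 2.199e+06 rad/s
X_L = ωL = 420 Ω
X_C = 1/(ωC) = 382 Ω
Net reactance X = X_L − X_C = 37.9 Ω
Z = 19.8 + j37.9 Ω
|Z| = √(19.8² + 37.9²) = 42.8 Ω
∠Z = arctan(37.9/19.8) = 62.4°
cos φ = cos(62.4°) = 0.463

0.463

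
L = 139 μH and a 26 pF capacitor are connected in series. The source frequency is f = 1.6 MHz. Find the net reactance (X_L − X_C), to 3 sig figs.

-2430 Ω

ω = 2πf = 1.005e+07 rad/s
X_L = ωL = 1400 Ω
X_C = 1/(ωC) = 3830 Ω
X = 1400 − 3830 = -2430 Ω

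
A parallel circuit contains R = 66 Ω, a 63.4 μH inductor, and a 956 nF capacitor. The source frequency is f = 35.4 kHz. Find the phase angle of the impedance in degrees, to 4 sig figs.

ω = 2πf = 222400 rad/s
X_L = ωL = 14.10 Ω
X_C = 1/(ωC) = 4.703 Ω
Parallel: admittances add. Y = 1/R + 1/(jωL) + jωC
Y = (0.01515 + j0.1417) S
|Y| = 0.1425 S → |Z| = 1/|Y| = 7.016 Ω, ∠Z = −∠Y = -83.90°

-83.90°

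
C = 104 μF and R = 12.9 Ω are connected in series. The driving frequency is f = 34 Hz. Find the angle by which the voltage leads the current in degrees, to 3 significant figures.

ω = 2πf = 213.6 rad/s
X_C = 1/(ωC) = 45.0 Ω
Z = 12.9 − j45.0 Ω
|Z| = √(12.9² + 45.0²) = 46.8 Ω
∠Z = arctan(-45.0/12.9) = -74.0°

-74.0°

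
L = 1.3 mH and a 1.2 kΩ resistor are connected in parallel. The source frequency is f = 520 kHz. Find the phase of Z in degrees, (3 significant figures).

ω = 2πf = 3.267e+06 rad/s
X_L = ωL = 4250 Ω
Parallel: admittances add. Y = 1/R + 1/(jωL)
Y = (0.000833 − j0.000235) S
|Y| = 0.000866 S → |Z| = 1/|Y| = 1150 Ω, ∠Z = −∠Y = 15.8°

15.8°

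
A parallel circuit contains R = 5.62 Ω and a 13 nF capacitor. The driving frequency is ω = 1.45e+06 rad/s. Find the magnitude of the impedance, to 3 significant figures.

5.59 Ω

X_C = 1/(ωC) = 53.1 Ω
Parallel: admittances add. Y = 1/R + jωC
Y = (0.178 + j0.0189) S
|Y| = 0.179 S → |Z| = 1/|Y| = 5.59 Ω, ∠Z = −∠Y = -6.05°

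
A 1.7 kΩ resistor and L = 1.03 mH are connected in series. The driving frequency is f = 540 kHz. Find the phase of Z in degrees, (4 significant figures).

64.06°

ω = 2πf = 3.393e+06 rad/s
X_L = ωL = 3495 Ω
Z = 1700 + j3495 Ω
|Z| = √(1700² + 3495²) = 3886 Ω
∠Z = arctan(3495/1700) = 64.06°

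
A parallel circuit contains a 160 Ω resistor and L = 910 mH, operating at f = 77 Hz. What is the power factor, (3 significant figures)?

ω = 2πf = 483.8 rad/s
X_L = ωL = 440 Ω
Parallel: admittances add. Y = 1/R + 1/(jωL)
Y = (0.00625 − j0.00227) S
|Y| = 0.00665 S → |Z| = 1/|Y| = 150 Ω, ∠Z = −∠Y = 20.0°
cos φ = cos(20.0°) = 0.940

0.940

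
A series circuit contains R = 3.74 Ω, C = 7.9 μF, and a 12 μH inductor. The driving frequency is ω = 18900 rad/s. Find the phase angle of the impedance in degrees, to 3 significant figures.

X_L = ωL = 0.227 Ω
X_C = 1/(ωC) = 6.70 Ω
Net reactance X = X_L − X_C = -6.47 Ω
Z = 3.74 − j6.47 Ω
|Z| = √(3.74² + 6.47²) = 7.47 Ω
∠Z = arctan(-6.47/3.74) = -60.0°

-60.0°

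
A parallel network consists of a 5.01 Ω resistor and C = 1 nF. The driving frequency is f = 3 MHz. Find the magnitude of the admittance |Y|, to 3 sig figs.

ω = 2πf = 1.885e+07 rad/s
X_C = 1/(ωC) = 53.1 Ω
Parallel: admittances add. Y = 1/R + jωC
Y = (0.200 + j0.0188) S
|Y| = 0.200 S → |Z| = 1/|Y| = 4.99 Ω, ∠Z = −∠Y = -5.39°

200 mS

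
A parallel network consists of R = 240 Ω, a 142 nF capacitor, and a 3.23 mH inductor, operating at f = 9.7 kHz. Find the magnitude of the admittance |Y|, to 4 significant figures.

5.490 mS

ω = 2πf = 60950 rad/s
X_L = ωL = 196.9 Ω
X_C = 1/(ωC) = 115.5 Ω
Parallel: admittances add. Y = 1/R + 1/(jωL) + jωC
Y = (0.004167 + j0.003575) S
|Y| = 0.005490 S → |Z| = 1/|Y| = 182.2 Ω, ∠Z = −∠Y = -40.63°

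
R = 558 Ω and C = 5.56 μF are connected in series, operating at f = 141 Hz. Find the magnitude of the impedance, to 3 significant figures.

594 Ω

ω = 2πf = 885.9 rad/s
X_C = 1/(ωC) = 203 Ω
Z = 558 − j203 Ω
|Z| = √(558² + 203²) = 594 Ω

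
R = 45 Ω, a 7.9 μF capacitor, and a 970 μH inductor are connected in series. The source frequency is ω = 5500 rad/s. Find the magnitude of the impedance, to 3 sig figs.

48.3 Ω

X_L = ωL = 5.33 Ω
X_C = 1/(ωC) = 23.0 Ω
Net reactance X = X_L − X_C = -17.7 Ω
Z = 45.0 − j17.7 Ω
|Z| = √(45.0² + 17.7²) = 48.3 Ω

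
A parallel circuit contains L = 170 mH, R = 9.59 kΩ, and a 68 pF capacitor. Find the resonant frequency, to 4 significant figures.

46.81 kHz

ω₀ = 1/√(LC) = 1/√(0.17 × 6.8e-11) = 294100 rad/s
f₀ = ω₀/(2π) = 46.81 kHz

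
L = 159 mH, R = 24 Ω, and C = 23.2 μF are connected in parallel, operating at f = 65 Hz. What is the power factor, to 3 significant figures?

0.990

ω = 2πf = 408.4 rad/s
X_L = ωL = 64.9 Ω
X_C = 1/(ωC) = 106 Ω
Parallel: admittances add. Y = 1/R + 1/(jωL) + jωC
Y = (0.0417 − j0.00592) S
|Y| = 0.0421 S → |Z| = 1/|Y| = 23.8 Ω, ∠Z = −∠Y = 8.09°
cos φ = cos(8.09°) = 0.990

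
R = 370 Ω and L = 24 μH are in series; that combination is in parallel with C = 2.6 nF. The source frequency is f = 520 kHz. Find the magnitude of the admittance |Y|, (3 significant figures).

8.36 mS

ω = 2πf = 3.267e+06 rad/s
X_L = ωL = 78.4 Ω
X_C = 1/(ωC) = 118 Ω
Branch 1 (R+jX_L): Z₁ = 370 + j78.4 Ω, |Z₁| = 378 Ω
Branch 2 (−jX_C): Z₂ = −j118 Ω
Parallel: Z = Z₁Z₂/(Z₁+Z₂), |Z| = 120 Ω, ∠Z = -72.0°
|Y| = 1/|Z| = 8.36 mS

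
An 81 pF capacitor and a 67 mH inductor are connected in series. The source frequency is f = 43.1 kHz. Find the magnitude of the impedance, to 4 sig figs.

27440 Ω

ω = 2πf = 270800 rad/s
X_L = ωL = 18140 Ω
X_C = 1/(ωC) = 45590 Ω
Net reactance X = X_L − X_C = -27440 Ω
Z = − j27440 Ω
|Z| = √(0² + 27440²) = 27440 Ω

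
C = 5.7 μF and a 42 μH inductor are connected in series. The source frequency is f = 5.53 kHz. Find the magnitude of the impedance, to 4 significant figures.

ω = 2πf = 34750 rad/s
X_L = ωL = 1.459 Ω
X_C = 1/(ωC) = 5.049 Ω
Net reactance X = X_L − X_C = -3.590 Ω
Z = − j3.590 Ω
|Z| = √(0² + 3.590²) = 3.590 Ω

3.590 Ω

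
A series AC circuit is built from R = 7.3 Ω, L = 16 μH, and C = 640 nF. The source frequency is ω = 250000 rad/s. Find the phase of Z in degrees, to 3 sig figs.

X_L = ωL = 4.00 Ω
X_C = 1/(ωC) = 6.25 Ω
Net reactance X = X_L − X_C = -2.25 Ω
Z = 7.30 − j2.25 Ω
|Z| = √(7.30² + 2.25²) = 7.64 Ω
∠Z = arctan(-2.25/7.30) = -17.1°

-17.1°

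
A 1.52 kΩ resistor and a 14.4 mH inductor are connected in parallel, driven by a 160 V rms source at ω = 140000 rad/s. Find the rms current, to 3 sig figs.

X_L = ωL = 2020 Ω
Parallel: admittances add. Y = 1/R + 1/(jωL)
Y = (0.000658 − j0.000496) S
|Y| = 0.000824 S → |Z| = 1/|Y| = 1210 Ω, ∠Z = −∠Y = 37.0°
I = V/|Z| = 160/1210 = 132 mA

132 mA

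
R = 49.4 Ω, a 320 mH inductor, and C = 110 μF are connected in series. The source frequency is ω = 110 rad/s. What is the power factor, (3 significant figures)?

0.721

X_L = ωL = 35.2 Ω
X_C = 1/(ωC) = 82.6 Ω
Net reactance X = X_L − X_C = -47.4 Ω
Z = 49.4 − j47.4 Ω
|Z| = √(49.4² + 47.4²) = 68.5 Ω
∠Z = arctan(-47.4/49.4) = -43.8°
cos φ = cos(-43.8°) = 0.721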